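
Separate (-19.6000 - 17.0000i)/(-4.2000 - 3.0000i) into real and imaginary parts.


Multiply by conjugate: (-19.6000 - 17.0000i)(-4.2000 + 3.0000i) / ((-4.2)^2 + (-3)^2)
Numerator real = -19.6*(-4.2) - (17)*(-3) = 133.32
Numerator imag = -17*(-4.2) - (-19.6)*(-3) = 12.6
Denominator = 26.64
Re(z) = 133.32/26.64 = 5.0045
Im(z) = 12.6/26.64 = 0.4730

Re(z) = 5.0045, Im(z) = 0.4730


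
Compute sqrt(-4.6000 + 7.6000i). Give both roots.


|z| = sqrt(21.16+57.76) = 8.8837
sqrt((|z|+a)/2) = sqrt((8.8837+(-4.6))/2) = sqrt(2.1418) = 1.4635
sqrt((|z|-a)/2) = sqrt((8.8837-(-4.6))/2) = sqrt(6.7418) = 2.5965

±(1.4635 + 2.5965i) i.e. 1.4635 + 2.5965i and -1.4635 - 2.5965i


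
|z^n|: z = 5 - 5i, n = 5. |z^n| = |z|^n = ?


|z| = sqrt(25+25) = sqrt(50) = 7.0711
|z^5| = |z|^5 = (sqrt(50))^5 = 50^2 * sqrt(50) = 2500*sqrt(50)

|z^5| = 2500*sqrt(50) ≈ 17677.6695


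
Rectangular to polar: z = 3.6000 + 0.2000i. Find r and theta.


r = sqrt(12.96+0.04) = sqrt(13) = 3.6056
theta = atan2(0.2, 3.6) = 3.1798 degrees

r = 3.6056, theta = 3.1798 degrees


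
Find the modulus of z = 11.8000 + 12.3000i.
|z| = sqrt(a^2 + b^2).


|z| = sqrt(11.8^2 + 12.3^2) = sqrt(139.24 + 151.29) = sqrt(290.53) = 17.0449

|z| = 17.0449


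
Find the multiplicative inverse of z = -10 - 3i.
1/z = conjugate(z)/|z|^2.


|z|^2 = 100+9 = 109
1/z = (-10 + 3i)/109

1/z = -0.0917 + 0.0275i


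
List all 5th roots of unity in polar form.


The 5th roots of unity are cis(360k/5°) for k=0..4
Angle step = 360/5 = 72°
Primitive root: cis(72°)
Primitive root = 0.3090 + 0.9511i

5 roots at angles: 0°, 72°, 144°, 216°, 288°


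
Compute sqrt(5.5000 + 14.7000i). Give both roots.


|z| = sqrt(30.25+216.09) = 15.6952
sqrt((|z|+a)/2) = sqrt((15.6952+5.5)/2) = sqrt(10.5976) = 3.2554
sqrt((|z|-a)/2) = sqrt((15.6952-5.5)/2) = sqrt(5.0976) = 2.2578

±(3.2554 + 2.2578i) i.e. 3.2554 + 2.2578i and -3.2554 - 2.2578i


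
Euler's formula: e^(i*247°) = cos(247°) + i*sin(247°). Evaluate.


cos(247°) = -0.3907
sin(247°) = -0.9205

e^(i*247°) = -0.3907 - 0.9205i


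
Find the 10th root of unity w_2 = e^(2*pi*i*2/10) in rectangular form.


Angle = 360*2/10 = 72°
a = cos(72°) = 0.3090
b = sin(72°) = 0.9511

0.3090 + 0.9511i


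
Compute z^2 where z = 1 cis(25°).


r^2 = 1^2 = 1
n*theta = 2*25° = 50° = 50° (mod 360)
a = 1*cos(50°) = 0.6428
b = 1*sin(50°) = 0.7660

1 cis(50°) = 0.6428 + 0.7660i


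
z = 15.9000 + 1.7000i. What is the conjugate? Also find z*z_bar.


z_bar = 15.9000 - 1.7000i
z*z_bar = 15.9^2 + 1.7^2 = 252.81 + 2.89 = 255.7

z_bar = 15.9000 - 1.7000i, z*z_bar = 255.7


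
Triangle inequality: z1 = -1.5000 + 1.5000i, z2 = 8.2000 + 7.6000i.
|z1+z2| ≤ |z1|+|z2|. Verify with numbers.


|z1| = sqrt((-1.5)^2 + 1.5^2) = sqrt(4.5) = 2.1213
|z2| = sqrt(8.2^2 + 7.6^2) = sqrt(125) = 11.1803
z1+z2 = 6.7000 + 9.1000i
|z1+z2| = sqrt(127.7) = 11.3004
|z1|+|z2| = 2.1213 + 11.1803 = 13.3016

|z1+z2| = 11.3004 ≤ |z1|+|z2| = 13.3016 (verified)


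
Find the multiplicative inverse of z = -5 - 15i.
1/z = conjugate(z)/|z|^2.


|z|^2 = 25+225 = 250
1/z = (-5 + 15i)/250

1/z = -0.0200 + 0.0600i


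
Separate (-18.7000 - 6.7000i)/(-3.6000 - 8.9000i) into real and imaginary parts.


Multiply by conjugate: (-18.7000 - 6.7000i)(-3.6000 + 8.9000i) / ((-3.6)^2 + (-8.9)^2)
Numerator real = -18.7*(-3.6) - (6.7)*(-8.9) = 126.95
Numerator imag = -6.7*(-3.6) - (-18.7)*(-8.9) = -142.31
Denominator = 92.17
Re(z) = 126.95/92.17 = 1.3773
Im(z) = -142.31/92.17 = -1.5440

Re(z) = 1.3773, Im(z) = -1.5440


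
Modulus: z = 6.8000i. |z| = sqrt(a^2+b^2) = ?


|z| = sqrt(0^2 + 6.8^2) = sqrt(0 + 46.24) = sqrt(46.24) = 6.8000

|z| = 6.8000


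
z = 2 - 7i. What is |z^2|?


|z| = sqrt(4+49) = sqrt(53) = 7.2801
|z^2| = |z|^2 = (sqrt(53))^2 = 53

|z^2| = 53


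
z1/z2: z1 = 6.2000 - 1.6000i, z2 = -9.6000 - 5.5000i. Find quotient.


Conjugate of z2 = -9.6000 + 5.5000i
Numerator: (6.2000 - 1.6000i)(-9.6000 + 5.5000i) = -50.7200 + 49.4600i
Denominator: (-9.6)^2 + (-5.5)^2 = 122.41
Result = (-50.7200 + 49.4600i)/122.41

-0.4143 + 0.4041i


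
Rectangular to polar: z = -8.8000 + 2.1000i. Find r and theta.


r = sqrt(77.44+4.41) = sqrt(81.85) = 9.0471
theta = atan2(2.1, -8.8) = 166.5782 degrees

r = 9.0471, theta = 166.5782 degrees


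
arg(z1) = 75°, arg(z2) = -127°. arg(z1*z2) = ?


arg(z1*z2) = 75° - 127° = -52°
Normalized to (-180°, 180°]: -52°

-52°


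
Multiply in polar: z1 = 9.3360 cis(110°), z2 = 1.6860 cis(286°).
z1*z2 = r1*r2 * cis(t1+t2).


r = 9.3360 * 1.6860 = 15.7405
theta = 110° + 286° = 396° = 36° (mod 360)

15.7405 cis(36°)


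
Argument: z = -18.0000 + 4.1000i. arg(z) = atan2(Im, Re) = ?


Re = -18, Im = 4.1
arg = atan2(4.1, -18) = 167.1682 degrees

arg(z) = 167.1682 degrees


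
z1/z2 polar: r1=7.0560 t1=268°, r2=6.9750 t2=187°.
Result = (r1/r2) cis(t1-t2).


r = 7.0560 / 6.9750 = 1.0116
theta = 268° - 187° = 81° = 81° (mod 360)

1.0116 cis(81°)


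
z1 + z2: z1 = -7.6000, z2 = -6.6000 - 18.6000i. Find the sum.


Real: -7.6 - 6.6 = -14.2
Imag: 0 - 18.6 = -18.6

-14.2000 - 18.6000i


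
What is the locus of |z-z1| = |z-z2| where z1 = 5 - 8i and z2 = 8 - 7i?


Equal distances means the locus is the perpendicular bisector of z1 and z2.
Midpoint = ((5+8)/2, (-8+(-7))/2) = (6.5000, -7.5000)

Perpendicular bisector through (6.5000, -7.5000)


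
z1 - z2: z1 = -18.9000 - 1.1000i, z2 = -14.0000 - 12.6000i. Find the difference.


Real: -18.9 + 14 = -4.9
Imag: -1.1 + 12.6 = 11.5

-4.9000 + 11.5000i


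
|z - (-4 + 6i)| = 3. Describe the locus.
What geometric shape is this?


|z - z0| = r is a circle with center z0 and radius r.
Center = (-4, 6), radius = 3

Circle with center (-4, 6) and radius 3


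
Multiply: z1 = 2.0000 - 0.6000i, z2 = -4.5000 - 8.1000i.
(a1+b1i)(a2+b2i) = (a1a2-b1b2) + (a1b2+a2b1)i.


Real = 2*(-4.5) - (-0.6)*(-8.1) = -9 - 4.86 = -13.86
Imag = 2*(-8.1) - (4.5)*(-0.6) = -16.2 + 2.7 = -13.5

-13.8600 - 13.5000i


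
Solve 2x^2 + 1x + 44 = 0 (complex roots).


disc = 1^2 - 4*2*44 = 1 - 352 = -351
sqrt(|disc|) = sqrt(351) = 18.7350
Real part = -1/(2*2) = -0.2500
Imag part = 18.7350/(2*2) = 4.6837

-0.2500 ± 4.6837i


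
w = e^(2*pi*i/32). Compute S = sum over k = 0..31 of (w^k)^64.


The roots are w_k = w^k with w = e^(2*pi*i/32), and (w^k)^64 = (w^64)^k.
So S = 1 + u + u^2 + ... + u^(31) with u = w^64.
64 = 2*32 + 0, so 64 is a multiple of 32 and u = (w^32)^2 = 1.
Every one of the 32 terms equals 1: S = 32

S = 32


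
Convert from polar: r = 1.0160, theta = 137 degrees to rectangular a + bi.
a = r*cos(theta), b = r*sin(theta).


a = 1.0160*cos(137°) = 1.0160*(-0.7314) = -0.7431
b = 1.0160*sin(137°) = 1.0160*0.682 = 0.6929

-0.7431 + 0.6929i


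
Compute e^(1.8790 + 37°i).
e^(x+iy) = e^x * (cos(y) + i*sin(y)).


e^1.8790 = 6.54695
cos(37°) = 0.798636
sin(37°) = 0.60182
Real = 6.54695*0.798636 = 5.2286
Imag = 6.54695*0.60182 = 3.9401

5.2286 + 3.9401i


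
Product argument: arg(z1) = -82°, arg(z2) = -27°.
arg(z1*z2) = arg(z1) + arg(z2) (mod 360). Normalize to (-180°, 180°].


arg(z1*z2) = -82° - 27° = -109°
Normalized to (-180°, 180°]: -109°

-109°


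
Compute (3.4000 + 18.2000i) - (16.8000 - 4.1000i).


Real: 3.4 - 16.8 = -13.4
Imag: 18.2 + 4.1 = 22.3

-13.4000 + 22.3000i


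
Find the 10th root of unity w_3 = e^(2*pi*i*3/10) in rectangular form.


Angle = 360*3/10 = 108°
a = cos(108°) = -0.3090
b = sin(108°) = 0.9511

-0.3090 + 0.9511i


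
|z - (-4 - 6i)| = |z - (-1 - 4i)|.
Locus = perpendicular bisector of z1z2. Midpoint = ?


Equal distances means the locus is the perpendicular bisector of z1 and z2.
Midpoint = ((-4+(-1))/2, (-6+(-4))/2) = (-2.5000, -5.0000)

Perpendicular bisector through (-2.5000, -5.0000)


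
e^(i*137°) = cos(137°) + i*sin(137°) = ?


cos(137°) = -0.7314
sin(137°) = 0.6820

e^(i*137°) = -0.7314 + 0.6820i


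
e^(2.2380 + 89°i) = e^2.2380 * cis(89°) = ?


e^2.2380 = 9.37456
cos(89°) = 0.01745
sin(89°) = 0.999848
Real = 9.37456*0.01745 = 0.1636
Imag = 9.37456*0.999848 = 9.3731

0.1636 + 9.3731i


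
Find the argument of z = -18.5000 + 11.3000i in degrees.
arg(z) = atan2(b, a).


Re = -18.5, Im = 11.3
arg = atan2(11.3, -18.5) = 148.5830 degrees

arg(z) = 148.5830 degrees


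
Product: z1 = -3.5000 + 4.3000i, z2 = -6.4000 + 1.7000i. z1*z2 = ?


Real = -3.5*(-6.4) - 4.3*1.7 = 22.4 - 7.31 = 15.09
Imag = -3.5*1.7 - (6.4)*4.3 = -5.95 - (27.52) = -33.47

15.0900 - 33.4700i


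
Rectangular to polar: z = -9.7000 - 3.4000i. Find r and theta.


r = sqrt(94.09+11.56) = sqrt(105.65) = 10.2786
theta = atan2(-3.4, -9.7) = -160.6836 degrees

r = 10.2786, theta = -160.6836 degrees


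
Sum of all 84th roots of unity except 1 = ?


With w = e^(2*pi*i/84), all 84 of the 84th roots of unity w^0 = 1, w, ..., w^(83) sum to 0: 1 + w + ... + w^(83) = (1 - w^84)/(1 - w) = 0 since w^84 = 1, w ≠ 1.
Removing the root 1: w + w^2 + ... + w^(83) = 0 - 1 = -1

Sum = -1


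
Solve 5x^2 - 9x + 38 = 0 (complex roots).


disc = (-9)^2 - 4*5*38 = 81 - 760 = -679
sqrt(|disc|) = sqrt(679) = 26.0576
Real part = 9/(2*5) = 0.9000
Imag part = 26.0576/(2*5) = 2.6058

0.9000 ± 2.6058i


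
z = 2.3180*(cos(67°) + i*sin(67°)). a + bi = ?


a = 2.3180*cos(67°) = 2.3180*0.39073 = 0.9057
b = 2.3180*sin(67°) = 2.3180*0.9205 = 2.1337

0.9057 + 2.1337i


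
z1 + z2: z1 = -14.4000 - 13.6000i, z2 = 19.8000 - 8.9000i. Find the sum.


Real: -14.4 + 19.8 = 5.4
Imag: -13.6 - 8.9 = -22.5

5.4000 - 22.5000i


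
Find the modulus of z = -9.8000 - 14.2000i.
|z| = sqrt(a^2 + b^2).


|z| = sqrt((-9.8)^2 + (-14.2)^2) = sqrt(96.04 + 201.64) = sqrt(297.68) = 17.2534

|z| = 17.2534


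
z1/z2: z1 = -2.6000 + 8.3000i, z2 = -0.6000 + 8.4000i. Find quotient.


Conjugate of z2 = -0.6000 - 8.4000i
Numerator: (-2.6000 + 8.3000i)(-0.6000 - 8.4000i) = 71.2800 + 16.8600i
Denominator: (-0.6)^2 + 8.4^2 = 70.92
Result = (71.2800 + 16.8600i)/70.92

1.0051 + 0.2377i


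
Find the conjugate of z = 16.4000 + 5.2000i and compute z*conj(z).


z_bar = 16.4000 - 5.2000i
z*z_bar = 16.4^2 + 5.2^2 = 268.96 + 27.04 = 296

z_bar = 16.4000 - 5.2000i, z*z_bar = 296


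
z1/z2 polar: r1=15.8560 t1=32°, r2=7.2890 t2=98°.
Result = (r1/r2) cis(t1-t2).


r = 15.8560 / 7.2890 = 2.1753
theta = 32° - 98° = -66° = 294° (mod 360)

2.1753 cis(294°)


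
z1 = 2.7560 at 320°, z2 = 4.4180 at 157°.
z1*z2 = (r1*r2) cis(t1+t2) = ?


r = 2.7560 * 4.4180 = 12.1760
theta = 320° + 157° = 477° = 117° (mod 360)

12.1760 cis(117°)


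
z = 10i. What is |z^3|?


|z| = sqrt(0+100) = sqrt(100) = 10
|z^3| = |z|^3 = 10^3 = 1000

|z^3| = 1000


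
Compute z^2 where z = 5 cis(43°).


r^2 = 5^2 = 25
n*theta = 2*43° = 86° = 86° (mod 360)
a = 25*cos(86°) = 1.7439
b = 25*sin(86°) = 24.9391

25 cis(86°) = 1.7439 + 24.9391i


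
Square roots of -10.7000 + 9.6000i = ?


|z| = sqrt(114.49+92.16) = 14.3753
sqrt((|z|+a)/2) = sqrt((14.3753+(-10.7))/2) = sqrt(1.8377) = 1.3556
sqrt((|z|-a)/2) = sqrt((14.3753-(-10.7))/2) = sqrt(12.5377) = 3.5409

±(1.3556 + 3.5409i) i.e. 1.3556 + 3.5409i and -1.3556 - 3.5409i


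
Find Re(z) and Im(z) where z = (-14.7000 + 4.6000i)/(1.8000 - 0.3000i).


Multiply by conjugate: (-14.7000 + 4.6000i)(1.8000 + 0.3000i) / (1.8^2 + (-0.3)^2)
Numerator real = -14.7*1.8 + 4.6*(-0.3) = -27.84
Numerator imag = 4.6*1.8 - (-14.7)*(-0.3) = 3.87
Denominator = 3.33
Re(z) = -27.84/3.33 = -8.3604
Im(z) = 3.87/3.33 = 1.1622

Re(z) = -8.3604, Im(z) = 1.1622


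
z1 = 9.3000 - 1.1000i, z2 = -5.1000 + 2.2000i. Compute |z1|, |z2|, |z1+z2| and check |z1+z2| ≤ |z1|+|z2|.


|z1| = sqrt(9.3^2 + (-1.1)^2) = sqrt(87.7) = 9.3648
|z2| = sqrt((-5.1)^2 + 2.2^2) = sqrt(30.85) = 5.5543
z1+z2 = 4.2000 + 1.1000i
|z1+z2| = sqrt(18.85) = 4.3417
|z1|+|z2| = 9.3648 + 5.5543 = 14.9191

|z1+z2| = 4.3417 ≤ |z1|+|z2| = 14.9191 (verified)


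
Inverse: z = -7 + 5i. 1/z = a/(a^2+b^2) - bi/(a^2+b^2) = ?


|z|^2 = 49+25 = 74
1/z = (-7 - 5i)/74

1/z = -0.0946 - 0.0676i


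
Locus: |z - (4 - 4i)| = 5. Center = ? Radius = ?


|z - z0| = r is a circle with center z0 and radius r.
Center = (4, -4), radius = 5

Circle with center (4, -4) and radius 5


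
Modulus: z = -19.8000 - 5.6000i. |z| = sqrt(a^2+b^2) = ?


|z| = sqrt((-19.8)^2 + (-5.6)^2) = sqrt(392.04 + 31.36) = sqrt(423.4) = 20.5767

|z| = 20.5767


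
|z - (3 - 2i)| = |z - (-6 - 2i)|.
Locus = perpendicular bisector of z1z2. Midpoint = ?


Equal distances means the locus is the perpendicular bisector of z1 and z2.
Midpoint = ((3+(-6))/2, (-2+(-2))/2) = (-1.5000, -2.0000)

Perpendicular bisector through (-1.5000, -2.0000)


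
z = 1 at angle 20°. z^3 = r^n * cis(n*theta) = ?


r^3 = 1^3 = 1
n*theta = 3*20° = 60° = 60° (mod 360)
a = 1*cos(60°) = 0.5000
b = 1*sin(60°) = 0.8660

1 cis(60°) = 0.5000 + 0.8660i


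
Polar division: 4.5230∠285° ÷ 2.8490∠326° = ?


r = 4.5230 / 2.8490 = 1.5876
theta = 285° - 326° = -41° = 319° (mod 360)

1.5876 cis(319°)


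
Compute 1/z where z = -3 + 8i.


|z|^2 = 9+64 = 73
1/z = (-3 - 8i)/73

1/z = -0.0411 - 0.1096i


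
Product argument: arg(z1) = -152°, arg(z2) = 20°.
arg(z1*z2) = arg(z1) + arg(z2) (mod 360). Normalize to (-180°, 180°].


arg(z1*z2) = -152° + 20° = -132°
Normalized to (-180°, 180°]: -132°

-132°


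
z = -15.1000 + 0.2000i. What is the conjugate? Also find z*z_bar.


z_bar = -15.1000 - 0.2000i
z*z_bar = (-15.1)^2 + 0.2^2 = 228.01 + 0.04 = 228.05

z_bar = -15.1000 - 0.2000i, z*z_bar = 228.05


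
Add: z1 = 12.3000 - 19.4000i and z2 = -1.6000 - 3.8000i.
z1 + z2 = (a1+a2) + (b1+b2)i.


Real: 12.3 - 1.6 = 10.7
Imag: -19.4 - 3.8 = -23.2

10.7000 - 23.2000i


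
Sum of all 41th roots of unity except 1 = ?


With w = e^(2*pi*i/41), all 41 of the 41th roots of unity w^0 = 1, w, ..., w^(40) sum to 0: 1 + w + ... + w^(40) = (1 - w^41)/(1 - w) = 0 since w^41 = 1, w ≠ 1.
Removing the root 1: w + w^2 + ... + w^(40) = 0 - 1 = -1

Sum = -1


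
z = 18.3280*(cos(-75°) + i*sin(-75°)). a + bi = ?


a = 18.3280*cos(-75°) = 18.3280*0.258819 = 4.7436
b = 18.3280*sin(-75°) = 18.3280*(-0.965926) = -17.7035

4.7436 - 17.7035i


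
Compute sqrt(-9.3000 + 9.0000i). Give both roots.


|z| = sqrt(86.49+81) = 12.9418
sqrt((|z|+a)/2) = sqrt((12.9418+(-9.3))/2) = sqrt(1.8209) = 1.3494
sqrt((|z|-a)/2) = sqrt((12.9418-(-9.3))/2) = sqrt(11.1209) = 3.3348

±(1.3494 + 3.3348i) i.e. 1.3494 + 3.3348i and -1.3494 - 3.3348i


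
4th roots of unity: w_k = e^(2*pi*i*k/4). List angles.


The 4th roots of unity are cis(360k/4°) for k=0..3
Angle step = 360/4 = 90°
Primitive root: cis(90°)
Primitive root = 0 + 1.0000i

4 roots at angles: 0°, 90°, 180°, 270°


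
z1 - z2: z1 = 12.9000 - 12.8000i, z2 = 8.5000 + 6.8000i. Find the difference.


Real: 12.9 - 8.5 = 4.4
Imag: -12.8 - 6.8 = -19.6

4.4000 - 19.6000i


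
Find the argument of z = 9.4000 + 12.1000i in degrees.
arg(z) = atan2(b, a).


Re = 9.4, Im = 12.1
arg = atan2(12.1, 9.4) = 52.1578 degrees

arg(z) = 52.1578 degrees


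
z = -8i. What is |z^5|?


|z| = sqrt(0+64) = sqrt(64) = 8
|z^5| = |z|^5 = 8^5 = 32768

|z^5| = 32768


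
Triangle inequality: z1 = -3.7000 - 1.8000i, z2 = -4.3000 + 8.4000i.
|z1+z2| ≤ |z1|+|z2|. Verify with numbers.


|z1| = sqrt((-3.7)^2 + (-1.8)^2) = sqrt(16.93) = 4.1146
|z2| = sqrt((-4.3)^2 + 8.4^2) = sqrt(89.05) = 9.4366
z1+z2 = -8.0000 + 6.6000i
|z1+z2| = sqrt(107.56) = 10.3711
|z1|+|z2| = 4.1146 + 9.4366 = 13.5512

|z1+z2| = 10.3711 ≤ |z1|+|z2| = 13.5512 (verified)


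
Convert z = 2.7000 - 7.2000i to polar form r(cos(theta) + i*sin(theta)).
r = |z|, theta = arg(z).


r = sqrt(7.29+51.84) = sqrt(59.13) = 7.6896
theta = atan2(-7.2, 2.7) = -69.4440 degrees

r = 7.6896, theta = -69.4440 degrees


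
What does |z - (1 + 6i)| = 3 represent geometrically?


|z - z0| = r is a circle with center z0 and radius r.
Center = (1, 6), radius = 3

Circle with center (1, 6) and radius 3


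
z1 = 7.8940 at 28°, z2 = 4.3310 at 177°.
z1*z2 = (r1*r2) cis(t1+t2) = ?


r = 7.8940 * 4.3310 = 34.1889
theta = 28° + 177° = 205° = 205° (mod 360)

34.1889 cis(205°)


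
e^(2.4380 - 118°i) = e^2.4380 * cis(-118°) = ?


e^2.4380 = 11.4501
cos(-118°) = -0.46947
sin(-118°) = -0.88295
Real = 11.4501*(-0.46947) = -5.3755
Imag = 11.4501*(-0.88295) = -10.1099

-5.3755 - 10.1099i


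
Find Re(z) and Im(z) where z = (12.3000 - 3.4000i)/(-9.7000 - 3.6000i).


Multiply by conjugate: (12.3000 - 3.4000i)(-9.7000 + 3.6000i) / ((-9.7)^2 + (-3.6)^2)
Numerator real = 12.3*(-9.7) - (3.4)*(-3.6) = -107.07
Numerator imag = -3.4*(-9.7) - 12.3*(-3.6) = 77.26
Denominator = 107.05
Re(z) = -107.07/107.05 = -1.0002
Im(z) = 77.26/107.05 = 0.7217

Re(z) = -1.0002, Im(z) = 0.7217


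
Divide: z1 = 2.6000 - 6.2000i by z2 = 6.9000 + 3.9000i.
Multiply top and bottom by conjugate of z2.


Conjugate of z2 = 6.9000 - 3.9000i
Numerator: (2.6000 - 6.2000i)(6.9000 - 3.9000i) = -6.2400 - 52.9200i
Denominator: 6.9^2 + 3.9^2 = 62.82
Result = (-6.2400 - 52.9200i)/62.82

-0.0993 - 0.8424i


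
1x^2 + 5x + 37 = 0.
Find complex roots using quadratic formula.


disc = 5^2 - 4*1*37 = 25 - 148 = -123
sqrt(|disc|) = sqrt(123) = 11.0905
Real part = -5/(2*1) = -2.5000
Imag part = 11.0905/(2*1) = 5.5453

-2.5000 ± 5.5453i


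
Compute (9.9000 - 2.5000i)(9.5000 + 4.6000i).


Real = 9.9*9.5 - (-2.5)*4.6 = 94.05 - (-11.5) = 105.55
Imag = 9.9*4.6 + 9.5*(-2.5) = 45.54 - (23.75) = 21.79

105.5500 + 21.7900i


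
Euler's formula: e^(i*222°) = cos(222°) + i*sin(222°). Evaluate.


cos(222°) = -0.7431
sin(222°) = -0.6691

e^(i*222°) = -0.7431 - 0.6691i


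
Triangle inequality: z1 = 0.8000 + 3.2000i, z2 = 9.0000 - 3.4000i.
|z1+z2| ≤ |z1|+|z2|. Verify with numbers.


|z1| = sqrt(0.8^2 + 3.2^2) = sqrt(10.88) = 3.2985
|z2| = sqrt(9^2 + (-3.4)^2) = sqrt(92.56) = 9.6208
z1+z2 = 9.8000 - 0.2000i
|z1+z2| = sqrt(96.08) = 9.8020
|z1|+|z2| = 3.2985 + 9.6208 = 12.9193

|z1+z2| = 9.8020 ≤ |z1|+|z2| = 12.9193 (verified)


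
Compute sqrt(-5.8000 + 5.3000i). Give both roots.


|z| = sqrt(33.64+28.09) = 7.8568
sqrt((|z|+a)/2) = sqrt((7.8568+(-5.8))/2) = sqrt(1.0284) = 1.0141
sqrt((|z|-a)/2) = sqrt((7.8568-(-5.8))/2) = sqrt(6.8284) = 2.6131

±(1.0141 + 2.6131i) i.e. 1.0141 + 2.6131i and -1.0141 - 2.6131i


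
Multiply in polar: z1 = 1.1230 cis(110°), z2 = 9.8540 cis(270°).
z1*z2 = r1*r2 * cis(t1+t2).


r = 1.1230 * 9.8540 = 11.0660
theta = 110° + 270° = 380° = 20° (mod 360)

11.0660 cis(20°)


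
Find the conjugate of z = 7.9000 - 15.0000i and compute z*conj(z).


z_bar = 7.9000 + 15.0000i
z*z_bar = 7.9^2 + (-15)^2 = 62.41 + 225 = 287.41

z_bar = 7.9000 + 15.0000i, z*z_bar = 287.41


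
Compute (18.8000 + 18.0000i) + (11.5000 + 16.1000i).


Real: 18.8 + 11.5 = 30.3
Imag: 18 + 16.1 = 34.1

30.3000 + 34.1000i


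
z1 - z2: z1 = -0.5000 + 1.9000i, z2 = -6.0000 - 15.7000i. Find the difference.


Real: -0.5 + 6 = 5.5
Imag: 1.9 + 15.7 = 17.6

5.5000 + 17.6000i


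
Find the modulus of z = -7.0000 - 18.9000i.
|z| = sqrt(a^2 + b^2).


|z| = sqrt((-7)^2 + (-18.9)^2) = sqrt(49 + 357.21) = sqrt(406.21) = 20.1547

|z| = 20.1547


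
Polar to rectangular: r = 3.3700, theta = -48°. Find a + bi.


a = 3.3700*cos(-48°) = 3.3700*0.66913 = 2.2550
b = 3.3700*sin(-48°) = 3.3700*(-0.74314) = -2.5044

2.2550 - 2.5044i


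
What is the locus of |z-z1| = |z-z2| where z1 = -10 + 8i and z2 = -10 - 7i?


Equal distances means the locus is the perpendicular bisector of z1 and z2.
Midpoint = ((-10+(-10))/2, (8+(-7))/2) = (-10.0000, 0.5000)

Perpendicular bisector through (-10.0000, 0.5000)


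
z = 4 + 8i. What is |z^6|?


|z| = sqrt(16+64) = sqrt(80) = 8.9443
|z^6| = |z|^6 = (sqrt(80))^6 = 80^3 = 512000

|z^6| = 512000


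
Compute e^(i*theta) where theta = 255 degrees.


cos(255°) = -0.2588
sin(255°) = -0.9659

e^(i*255°) = -0.2588 - 0.9659i


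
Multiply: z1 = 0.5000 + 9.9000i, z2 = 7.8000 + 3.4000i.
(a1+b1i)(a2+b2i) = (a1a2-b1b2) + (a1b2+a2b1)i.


Real = 0.5*7.8 - 9.9*3.4 = 3.9 - 33.66 = -29.76
Imag = 0.5*3.4 + 7.8*9.9 = 1.7 + 77.22 = 78.92

-29.7600 + 78.9200i


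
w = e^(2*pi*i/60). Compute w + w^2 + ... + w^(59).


With w = e^(2*pi*i/60), all 60 of the 60th roots of unity w^0 = 1, w, ..., w^(59) sum to 0: 1 + w + ... + w^(59) = (1 - w^60)/(1 - w) = 0 since w^60 = 1, w ≠ 1.
Removing the root 1: w + w^2 + ... + w^(59) = 0 - 1 = -1

Sum = -1


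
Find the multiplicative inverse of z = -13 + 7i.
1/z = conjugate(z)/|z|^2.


|z|^2 = 169+49 = 218
1/z = (-13 - 7i)/218

1/z = -0.0596 - 0.0321i


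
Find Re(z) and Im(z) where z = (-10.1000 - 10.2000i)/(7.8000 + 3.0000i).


Multiply by conjugate: (-10.1000 - 10.2000i)(7.8000 - 3.0000i) / (7.8^2 + 3^2)
Numerator real = -10.1*7.8 - (10.2)*3 = -109.38
Numerator imag = -10.2*7.8 - (-10.1)*3 = -49.26
Denominator = 69.84
Re(z) = -109.38/69.84 = -1.5662
Im(z) = -49.26/69.84 = -0.7053

Re(z) = -1.5662, Im(z) = -0.7053


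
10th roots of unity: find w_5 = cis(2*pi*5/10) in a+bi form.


Angle = 360*5/10 = 180°
a = cos(180°) = -1.0000
b = sin(180°) = 0

-1.0000 + 0i


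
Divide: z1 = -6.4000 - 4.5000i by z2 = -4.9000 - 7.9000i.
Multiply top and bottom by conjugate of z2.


Conjugate of z2 = -4.9000 + 7.9000i
Numerator: (-6.4000 - 4.5000i)(-4.9000 + 7.9000i) = 66.9100 - 28.5100i
Denominator: (-4.9)^2 + (-7.9)^2 = 86.42
Result = (66.9100 - 28.5100i)/86.42

0.7742 - 0.3299i


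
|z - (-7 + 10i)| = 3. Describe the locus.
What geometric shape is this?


|z - z0| = r is a circle with center z0 and radius r.
Center = (-7, 10), radius = 3

Circle with center (-7, 10) and radius 3


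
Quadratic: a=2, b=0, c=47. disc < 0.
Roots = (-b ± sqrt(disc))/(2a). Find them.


disc = 0^2 - 4*2*47 = 0 - 376 = -376
sqrt(|disc|) = sqrt(376) = 19.3907
Real part = 0/(2*2) = 0
Imag part = 19.3907/(2*2) = 4.8477

0 ± 4.8477i


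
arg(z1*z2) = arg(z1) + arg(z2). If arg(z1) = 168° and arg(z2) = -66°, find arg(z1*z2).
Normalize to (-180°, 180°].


arg(z1*z2) = 168° - 66° = 102°
Normalized to (-180°, 180°]: 102°

102°


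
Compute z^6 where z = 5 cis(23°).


r^6 = 5^6 = 15625
n*theta = 6*23° = 138° = 138° (mod 360)
a = 15625*cos(138°) = -11611.6379
b = 15625*sin(138°) = 10455.1657

15625 cis(138°) = -11611.6379 + 10455.1657i


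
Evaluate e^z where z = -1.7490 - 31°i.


e^-1.7490 = 0.1739
cos(-31°) = 0.8572
sin(-31°) = -0.515
Real = 0.1739*0.8572 = 0.1491
Imag = 0.1739*(-0.515) = -0.0896

0.1491 - 0.0896i


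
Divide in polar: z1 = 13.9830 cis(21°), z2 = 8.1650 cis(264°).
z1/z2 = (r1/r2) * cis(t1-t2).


r = 13.9830 / 8.1650 = 1.7126
theta = 21° - 264° = -243° = 117° (mod 360)

1.7126 cis(117°)


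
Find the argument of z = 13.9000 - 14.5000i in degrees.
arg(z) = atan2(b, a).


Re = 13.9, Im = -14.5
arg = atan2(-14.5, 13.9) = -46.2103 degrees

arg(z) = -46.2103 degrees


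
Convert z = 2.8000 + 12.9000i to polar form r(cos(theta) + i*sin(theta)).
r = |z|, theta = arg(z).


r = sqrt(7.84+166.41) = sqrt(174.25) = 13.2004
theta = atan2(12.9, 2.8) = 77.7537 degrees

r = 13.2004, theta = 77.7537 degrees


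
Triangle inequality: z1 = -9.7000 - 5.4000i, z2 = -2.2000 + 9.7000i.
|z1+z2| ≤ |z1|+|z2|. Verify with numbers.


|z1| = sqrt((-9.7)^2 + (-5.4)^2) = sqrt(123.25) = 11.1018
|z2| = sqrt((-2.2)^2 + 9.7^2) = sqrt(98.93) = 9.9464
z1+z2 = -11.9000 + 4.3000i
|z1+z2| = sqrt(160.1) = 12.6531
|z1|+|z2| = 11.1018 + 9.9464 = 21.0482

|z1+z2| = 12.6531 ≤ |z1|+|z2| = 21.0482 (verified)


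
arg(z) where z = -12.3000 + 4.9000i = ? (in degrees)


Re = -12.3, Im = 4.9
arg = atan2(4.9, -12.3) = 158.2789 degrees

arg(z) = 158.2789 degrees


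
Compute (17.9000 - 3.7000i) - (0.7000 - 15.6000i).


Real: 17.9 - 0.7 = 17.2
Imag: -3.7 + 15.6 = 11.9

17.2000 + 11.9000i


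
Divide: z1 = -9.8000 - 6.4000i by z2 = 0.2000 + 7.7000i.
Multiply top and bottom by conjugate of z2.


Conjugate of z2 = 0.2000 - 7.7000i
Numerator: (-9.8000 - 6.4000i)(0.2000 - 7.7000i) = -51.2400 + 74.1800i
Denominator: 0.2^2 + 7.7^2 = 59.33
Result = (-51.2400 + 74.1800i)/59.33

-0.8636 + 1.2503i


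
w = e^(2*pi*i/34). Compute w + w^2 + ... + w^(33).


With w = e^(2*pi*i/34), all 34 of the 34th roots of unity w^0 = 1, w, ..., w^(33) sum to 0: 1 + w + ... + w^(33) = (1 - w^34)/(1 - w) = 0 since w^34 = 1, w ≠ 1.
Removing the root 1: w + w^2 + ... + w^(33) = 0 - 1 = -1

Sum = -1


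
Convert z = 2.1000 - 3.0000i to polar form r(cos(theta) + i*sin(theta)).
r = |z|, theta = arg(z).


r = sqrt(4.41+9) = sqrt(13.41) = 3.6620
theta = atan2(-3, 2.1) = -55.0080 degrees

r = 3.6620, theta = -55.0080 degrees


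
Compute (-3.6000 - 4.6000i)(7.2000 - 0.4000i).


Real = -3.6*7.2 - (-4.6)*(-0.4) = -25.92 - 1.84 = -27.76
Imag = -3.6*(-0.4) + 7.2*(-4.6) = 1.44 - (33.12) = -31.68

-27.7600 - 31.6800i


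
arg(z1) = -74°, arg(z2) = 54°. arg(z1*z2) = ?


arg(z1*z2) = -74° + 54° = -20°
Normalized to (-180°, 180°]: -20°

-20°


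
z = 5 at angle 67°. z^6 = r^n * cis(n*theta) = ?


r^6 = 5^6 = 15625
n*theta = 6*67° = 402° = 42° (mod 360)
a = 15625*cos(42°) = 11611.6379
b = 15625*sin(42°) = 10455.1657

15625 cis(42°) = 11611.6379 + 10455.1657i


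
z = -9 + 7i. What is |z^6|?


|z| = sqrt(81+49) = sqrt(130) = 11.4018
|z^6| = |z|^6 = (sqrt(130))^6 = 130^3 = 2197000

|z^6| = 2197000


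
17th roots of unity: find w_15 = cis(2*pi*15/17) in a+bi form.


Angle = 360*15/17 = 317.6471°
a = cos(317.6471°) = 0.7390
b = sin(317.6471°) = -0.6737

0.7390 - 0.6737i


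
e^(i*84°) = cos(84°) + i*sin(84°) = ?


cos(84°) = 0.1045
sin(84°) = 0.9945

e^(i*84°) = 0.1045 + 0.9945i


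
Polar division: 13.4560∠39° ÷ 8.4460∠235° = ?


r = 13.4560 / 8.4460 = 1.5932
theta = 39° - 235° = -196° = 164° (mod 360)

1.5932 cis(164°)


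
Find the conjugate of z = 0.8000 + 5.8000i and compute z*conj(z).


z_bar = 0.8000 - 5.8000i
z*z_bar = 0.8^2 + 5.8^2 = 0.64 + 33.64 = 34.28

z_bar = 0.8000 - 5.8000i, z*z_bar = 34.28


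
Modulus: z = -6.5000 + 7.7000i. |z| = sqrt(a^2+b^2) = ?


|z| = sqrt((-6.5)^2 + 7.7^2) = sqrt(42.25 + 59.29) = sqrt(101.54) = 10.0767

|z| = 10.0767


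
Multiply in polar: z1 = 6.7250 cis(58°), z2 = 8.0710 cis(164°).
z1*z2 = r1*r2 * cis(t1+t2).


r = 6.7250 * 8.0710 = 54.2775
theta = 58° + 164° = 222° = 222° (mod 360)

54.2775 cis(222°)


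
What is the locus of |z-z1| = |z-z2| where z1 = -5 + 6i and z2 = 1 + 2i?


Equal distances means the locus is the perpendicular bisector of z1 and z2.
Midpoint = ((-5+1)/2, (6+2)/2) = (-2.0000, 4.0000)

Perpendicular bisector through (-2.0000, 4.0000)


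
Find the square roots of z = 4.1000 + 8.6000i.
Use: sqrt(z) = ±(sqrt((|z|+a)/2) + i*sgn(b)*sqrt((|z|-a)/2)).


|z| = sqrt(16.81+73.96) = 9.5273
sqrt((|z|+a)/2) = sqrt((9.5273+4.1)/2) = sqrt(6.8137) = 2.6103
sqrt((|z|-a)/2) = sqrt((9.5273-4.1)/2) = sqrt(2.7137) = 1.6473

±(2.6103 + 1.6473i) i.e. 2.6103 + 1.6473i and -2.6103 - 1.6473i


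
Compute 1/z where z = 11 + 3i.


|z|^2 = 121+9 = 130
1/z = (11 - 3i)/130

1/z = 0.0846 - 0.0231i


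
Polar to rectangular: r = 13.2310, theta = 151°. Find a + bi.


a = 13.2310*cos(151°) = 13.2310*(-0.87462) = -11.5721
b = 13.2310*sin(151°) = 13.2310*0.48481 = 6.4145

-11.5721 + 6.4145i


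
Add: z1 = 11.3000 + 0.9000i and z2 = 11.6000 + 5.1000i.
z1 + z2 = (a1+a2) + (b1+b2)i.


Real: 11.3 + 11.6 = 22.9
Imag: 0.9 + 5.1 = 6

22.9000 + 6.0000i


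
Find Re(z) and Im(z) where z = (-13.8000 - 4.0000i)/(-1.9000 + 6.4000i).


Multiply by conjugate: (-13.8000 - 4.0000i)(-1.9000 - 6.4000i) / ((-1.9)^2 + 6.4^2)
Numerator real = -13.8*(-1.9) - (4)*6.4 = 0.62
Numerator imag = -4*(-1.9) - (-13.8)*6.4 = 95.92
Denominator = 44.57
Re(z) = 0.62/44.57 = 0.0139
Im(z) = 95.92/44.57 = 2.1521

Re(z) = 0.0139, Im(z) = 2.1521


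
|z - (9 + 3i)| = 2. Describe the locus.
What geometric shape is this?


|z - z0| = r is a circle with center z0 and radius r.
Center = (9, 3), radius = 2

Circle with center (9, 3) and radius 2


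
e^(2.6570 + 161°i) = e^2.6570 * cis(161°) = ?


e^2.6570 = 14.2535
cos(161°) = -0.9455186
sin(161°) = 0.32557
Real = 14.2535*(-0.9455186) = -13.4769
Imag = 14.2535*0.32557 = 4.6405

-13.4769 + 4.6405i


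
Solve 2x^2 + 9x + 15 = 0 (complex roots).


disc = 9^2 - 4*2*15 = 81 - 120 = -39
sqrt(|disc|) = sqrt(39) = 6.2450
Real part = -9/(2*2) = -2.2500
Imag part = 6.2450/(2*2) = 1.5612

-2.2500 ± 1.5612i


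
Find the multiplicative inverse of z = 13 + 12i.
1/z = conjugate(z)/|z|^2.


|z|^2 = 169+144 = 313
1/z = (13 - 12i)/313

1/z = 0.0415 - 0.0383i


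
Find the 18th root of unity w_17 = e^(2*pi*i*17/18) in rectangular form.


Angle = 360*17/18 = 340°
a = cos(340°) = 0.9397
b = sin(340°) = -0.3420

0.9397 - 0.3420i


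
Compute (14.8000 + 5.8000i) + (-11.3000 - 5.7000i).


Real: 14.8 - 11.3 = 3.5
Imag: 5.8 - 5.7 = 0.1

3.5000 + 0.1000i


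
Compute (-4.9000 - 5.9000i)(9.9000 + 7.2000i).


Real = -4.9*9.9 - (-5.9)*7.2 = -48.51 - (-42.48) = -6.03
Imag = -4.9*7.2 + 9.9*(-5.9) = -35.28 - (58.41) = -93.69

-6.0300 - 93.6900i


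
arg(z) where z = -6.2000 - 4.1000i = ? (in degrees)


Re = -6.2, Im = -4.1
arg = atan2(-4.1, -6.2) = -146.5237 degrees

arg(z) = -146.5237 degrees


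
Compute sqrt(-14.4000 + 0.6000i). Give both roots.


|z| = sqrt(207.36+0.36) = 14.4125
sqrt((|z|+a)/2) = sqrt((14.4125+(-14.4))/2) = sqrt(0.0062) = 0.0790
sqrt((|z|-a)/2) = sqrt((14.4125-(-14.4))/2) = sqrt(14.4062) = 3.7956

±(0.0790 + 3.7956i) i.e. 0.0790 + 3.7956i and -0.0790 - 3.7956i


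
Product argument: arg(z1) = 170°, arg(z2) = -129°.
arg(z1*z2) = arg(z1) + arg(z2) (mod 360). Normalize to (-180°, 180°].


arg(z1*z2) = 170° - 129° = 41°
Normalized to (-180°, 180°]: 41°

41°


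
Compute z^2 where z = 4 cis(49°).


r^2 = 4^2 = 16
n*theta = 2*49° = 98° = 98° (mod 360)
a = 16*cos(98°) = -2.2268
b = 16*sin(98°) = 15.8443

16 cis(98°) = -2.2268 + 15.8443i


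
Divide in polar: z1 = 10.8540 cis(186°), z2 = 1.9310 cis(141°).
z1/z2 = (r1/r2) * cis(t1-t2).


r = 10.8540 / 1.9310 = 5.6209
theta = 186° - 141° = 45° = 45° (mod 360)

5.6209 cis(45°)


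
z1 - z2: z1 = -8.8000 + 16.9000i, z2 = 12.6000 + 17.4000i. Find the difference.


Real: -8.8 - 12.6 = -21.4
Imag: 16.9 - 17.4 = -0.5

-21.4000 - 0.5000i


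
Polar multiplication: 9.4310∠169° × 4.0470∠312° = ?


r = 9.4310 * 4.0470 = 38.1673
theta = 169° + 312° = 481° = 121° (mod 360)

38.1673 cis(121°)


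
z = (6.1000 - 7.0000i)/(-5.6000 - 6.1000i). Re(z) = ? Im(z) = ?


Multiply by conjugate: (6.1000 - 7.0000i)(-5.6000 + 6.1000i) / ((-5.6)^2 + (-6.1)^2)
Numerator real = 6.1*(-5.6) - (7)*(-6.1) = 8.54
Numerator imag = -7*(-5.6) - 6.1*(-6.1) = 76.41
Denominator = 68.57
Re(z) = 8.54/68.57 = 0.1245
Im(z) = 76.41/68.57 = 1.1143

Re(z) = 0.1245, Im(z) = 1.1143


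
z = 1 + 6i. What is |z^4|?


|z| = sqrt(1+36) = sqrt(37) = 6.0828
|z^4| = |z|^4 = (sqrt(37))^4 = 37^2 = 1369

|z^4| = 1369


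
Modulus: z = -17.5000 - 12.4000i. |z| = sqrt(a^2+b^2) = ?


|z| = sqrt((-17.5)^2 + (-12.4)^2) = sqrt(306.25 + 153.76) = sqrt(460.01) = 21.4478

|z| = 21.4478


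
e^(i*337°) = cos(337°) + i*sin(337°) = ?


cos(337°) = 0.9205
sin(337°) = -0.3907

e^(i*337°) = 0.9205 - 0.3907i


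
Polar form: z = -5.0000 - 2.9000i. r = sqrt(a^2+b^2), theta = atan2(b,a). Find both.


r = sqrt(25+8.41) = sqrt(33.41) = 5.7801
theta = atan2(-2.9, -5) = -149.8863 degrees

r = 5.7801, theta = -149.8863 degrees


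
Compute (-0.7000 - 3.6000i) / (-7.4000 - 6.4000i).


Conjugate of z2 = -7.4000 + 6.4000i
Numerator: (-0.7000 - 3.6000i)(-7.4000 + 6.4000i) = 28.2200 + 22.1600i
Denominator: (-7.4)^2 + (-6.4)^2 = 95.72
Result = (28.2200 + 22.1600i)/95.72

0.2948 + 0.2315i


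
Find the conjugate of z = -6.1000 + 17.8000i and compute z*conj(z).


z_bar = -6.1000 - 17.8000i
z*z_bar = (-6.1)^2 + 17.8^2 = 37.21 + 316.84 = 354.05

z_bar = -6.1000 - 17.8000i, z*z_bar = 354.05


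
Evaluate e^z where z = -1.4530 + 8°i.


e^-1.4530 = 0.23387
cos(8°) = 0.9903
sin(8°) = 0.13917
Real = 0.23387*0.9903 = 0.2316
Imag = 0.23387*0.13917 = 0.0325

0.2316 + 0.0325i


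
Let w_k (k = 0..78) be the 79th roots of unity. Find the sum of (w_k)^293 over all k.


The roots are w_k = w^k with w = e^(2*pi*i/79), and (w^k)^293 = (w^293)^k.
So S = 1 + u + u^2 + ... + u^(78) with u = w^293.
293 = 3*79 + 56, so 293 is not a multiple of 79: u = (w^79)^3 * w^56 = w^56 ≠ 1 (w is a primitive 79th root), while u^79 = (w^79)^293 = 1.
Geometric series: S = (1 - u^79)/(1 - u) = (1 - 1)/(1 - u) = 0

S = 0


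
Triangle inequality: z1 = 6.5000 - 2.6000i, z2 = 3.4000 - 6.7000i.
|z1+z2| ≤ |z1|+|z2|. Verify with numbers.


|z1| = sqrt(6.5^2 + (-2.6)^2) = sqrt(49.01) = 7.0007
|z2| = sqrt(3.4^2 + (-6.7)^2) = sqrt(56.45) = 7.5133
z1+z2 = 9.9000 - 9.3000i
|z1+z2| = sqrt(184.5) = 13.5831
|z1|+|z2| = 7.0007 + 7.5133 = 14.5140

|z1+z2| = 13.5831 ≤ |z1|+|z2| = 14.5140 (verified)


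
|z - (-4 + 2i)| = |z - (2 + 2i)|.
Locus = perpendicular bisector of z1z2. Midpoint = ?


Equal distances means the locus is the perpendicular bisector of z1 and z2.
Midpoint = ((-4+2)/2, (2+2)/2) = (-1.0000, 2.0000)

Perpendicular bisector through (-1.0000, 2.0000)


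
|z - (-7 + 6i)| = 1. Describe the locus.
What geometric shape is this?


|z - z0| = r is a circle with center z0 and radius r.
Center = (-7, 6), radius = 1

Circle with center (-7, 6) and radius 1


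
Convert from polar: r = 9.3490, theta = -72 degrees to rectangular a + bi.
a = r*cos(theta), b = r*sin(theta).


a = 9.3490*cos(-72°) = 9.3490*0.30902 = 2.8890
b = 9.3490*sin(-72°) = 9.3490*(-0.951057) = -8.8914

2.8890 - 8.8914i


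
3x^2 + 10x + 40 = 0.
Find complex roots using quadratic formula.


disc = 10^2 - 4*3*40 = 100 - 480 = -380
sqrt(|disc|) = sqrt(380) = 19.4936
Real part = -10/(2*3) = -1.6667
Imag part = 19.4936/(2*3) = 3.2489

-1.6667 ± 3.2489i


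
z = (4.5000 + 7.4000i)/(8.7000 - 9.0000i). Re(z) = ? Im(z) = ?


Multiply by conjugate: (4.5000 + 7.4000i)(8.7000 + 9.0000i) / (8.7^2 + (-9)^2)
Numerator real = 4.5*8.7 + 7.4*(-9) = -27.45
Numerator imag = 7.4*8.7 - 4.5*(-9) = 104.88
Denominator = 156.69
Re(z) = -27.45/156.69 = -0.1752
Im(z) = 104.88/156.69 = 0.6693

Re(z) = -0.1752, Im(z) = 0.6693


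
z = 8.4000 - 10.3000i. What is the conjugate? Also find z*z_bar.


z_bar = 8.4000 + 10.3000i
z*z_bar = 8.4^2 + (-10.3)^2 = 70.56 + 106.09 = 176.65

z_bar = 8.4000 + 10.3000i, z*z_bar = 176.65


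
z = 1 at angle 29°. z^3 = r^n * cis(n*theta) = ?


r^3 = 1^3 = 1
n*theta = 3*29° = 87° = 87° (mod 360)
a = 1*cos(87°) = 0.0523
b = 1*sin(87°) = 0.9986

1 cis(87°) = 0.0523 + 0.9986i


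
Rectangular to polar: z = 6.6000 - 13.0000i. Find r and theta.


r = sqrt(43.56+169) = sqrt(212.56) = 14.5794
theta = atan2(-13, 6.6) = -63.0834 degrees

r = 14.5794, theta = -63.0834 degrees


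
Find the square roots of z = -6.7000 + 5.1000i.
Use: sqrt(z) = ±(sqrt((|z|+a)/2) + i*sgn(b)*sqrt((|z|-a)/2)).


|z| = sqrt(44.89+26.01) = 8.4202
sqrt((|z|+a)/2) = sqrt((8.4202+(-6.7))/2) = sqrt(0.8601) = 0.9274
sqrt((|z|-a)/2) = sqrt((8.4202-(-6.7))/2) = sqrt(7.5601) = 2.7496

±(0.9274 + 2.7496i) i.e. 0.9274 + 2.7496i and -0.9274 - 2.7496i


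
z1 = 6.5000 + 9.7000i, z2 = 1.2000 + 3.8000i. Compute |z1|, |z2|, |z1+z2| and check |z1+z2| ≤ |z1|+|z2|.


|z1| = sqrt(6.5^2 + 9.7^2) = sqrt(136.34) = 11.6765
|z2| = sqrt(1.2^2 + 3.8^2) = sqrt(15.88) = 3.9850
z1+z2 = 7.7000 + 13.5000i
|z1+z2| = sqrt(241.54) = 15.5416
|z1|+|z2| = 11.6765 + 3.9850 = 15.6615

|z1+z2| = 15.5416 ≤ |z1|+|z2| = 15.6615 (verified)


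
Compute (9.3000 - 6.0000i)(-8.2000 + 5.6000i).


Real = 9.3*(-8.2) - (-6)*5.6 = -76.26 - (-33.6) = -42.66
Imag = 9.3*5.6 - (8.2)*(-6) = 52.08 + 49.2 = 101.28

-42.6600 + 101.2800i


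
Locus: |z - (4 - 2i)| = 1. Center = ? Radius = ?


|z - z0| = r is a circle with center z0 and radius r.
Center = (4, -2), radius = 1

Circle with center (4, -2) and radius 1


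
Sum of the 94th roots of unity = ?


The sum of all 94th roots of unity is 0.
Geometric series: (1 - w^94)/(1 - w) = (1-1)/(1-w) = 0 since w^94 = 1, w ≠ 1.
Alternatively: coefficient of z^93 in z^94 - 1 is 0.

0


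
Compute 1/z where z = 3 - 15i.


|z|^2 = 9+225 = 234
1/z = (3 + 15i)/234

1/z = 0.0128 + 0.0641i


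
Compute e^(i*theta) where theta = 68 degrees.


cos(68°) = 0.3746
sin(68°) = 0.9272

e^(i*68°) = 0.3746 + 0.9272i


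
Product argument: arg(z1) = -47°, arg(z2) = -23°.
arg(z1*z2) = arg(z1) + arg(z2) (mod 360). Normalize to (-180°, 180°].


arg(z1*z2) = -47° - 23° = -70°
Normalized to (-180°, 180°]: -70°

-70°


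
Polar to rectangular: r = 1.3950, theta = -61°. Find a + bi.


a = 1.3950*cos(-61°) = 1.3950*0.4848 = 0.6763
b = 1.3950*sin(-61°) = 1.3950*(-0.8746) = -1.2201

0.6763 - 1.2201i


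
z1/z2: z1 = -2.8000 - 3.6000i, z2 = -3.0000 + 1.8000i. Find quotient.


Conjugate of z2 = -3.0000 - 1.8000i
Numerator: (-2.8000 - 3.6000i)(-3.0000 - 1.8000i) = 1.9200 + 15.8400i
Denominator: (-3)^2 + 1.8^2 = 12.24
Result = (1.9200 + 15.8400i)/12.24

0.1569 + 1.2941i


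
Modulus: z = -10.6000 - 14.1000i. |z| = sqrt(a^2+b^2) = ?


|z| = sqrt((-10.6)^2 + (-14.1)^2) = sqrt(112.36 + 198.81) = sqrt(311.17) = 17.6400

|z| = 17.6400


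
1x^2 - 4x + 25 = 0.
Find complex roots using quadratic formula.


disc = (-4)^2 - 4*1*25 = 16 - 100 = -84
sqrt(|disc|) = sqrt(84) = 9.1652
Real part = 4/(2*1) = 2.0000
Imag part = 9.1652/(2*1) = 4.5826

2.0000 ± 4.5826i


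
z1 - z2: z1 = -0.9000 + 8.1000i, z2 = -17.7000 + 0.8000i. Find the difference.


Real: -0.9 + 17.7 = 16.8
Imag: 8.1 - 0.8 = 7.3

16.8000 + 7.3000i


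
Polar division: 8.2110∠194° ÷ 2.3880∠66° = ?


r = 8.2110 / 2.3880 = 3.4384
theta = 194° - 66° = 128° = 128° (mod 360)

3.4384 cis(128°)


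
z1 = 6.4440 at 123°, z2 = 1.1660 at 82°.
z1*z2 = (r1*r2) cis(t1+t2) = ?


r = 6.4440 * 1.1660 = 7.5137
theta = 123° + 82° = 205° = 205° (mod 360)

7.5137 cis(205°)


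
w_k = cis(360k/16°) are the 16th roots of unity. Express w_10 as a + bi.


Angle = 360*10/16 = 225°
a = cos(225°) = -0.7071
b = sin(225°) = -0.7071

-0.7071 - 0.7071i


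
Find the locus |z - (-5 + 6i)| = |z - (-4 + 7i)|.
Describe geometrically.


Equal distances means the locus is the perpendicular bisector of z1 and z2.
Midpoint = ((-5+(-4))/2, (6+7)/2) = (-4.5000, 6.5000)

Perpendicular bisector through (-4.5000, 6.5000)


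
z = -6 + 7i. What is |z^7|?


|z| = sqrt(36+49) = sqrt(85) = 9.2195
|z^7| = |z|^7 = (sqrt(85))^7 = 85^3 * sqrt(85) = 614125*sqrt(85)

|z^7| = 614125*sqrt(85) ≈ 5661952.7398


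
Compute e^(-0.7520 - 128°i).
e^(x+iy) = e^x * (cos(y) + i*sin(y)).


e^-0.7520 = 0.4714
cos(-128°) = -0.6157
sin(-128°) = -0.788
Real = 0.4714*(-0.6157) = -0.2902
Imag = 0.4714*(-0.788) = -0.3715

-0.2902 - 0.3715i


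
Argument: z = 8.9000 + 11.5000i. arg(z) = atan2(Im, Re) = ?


Re = 8.9, Im = 11.5
arg = atan2(11.5, 8.9) = 52.2632 degrees

arg(z) = 52.2632 degrees


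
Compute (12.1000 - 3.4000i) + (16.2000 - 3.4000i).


Real: 12.1 + 16.2 = 28.3
Imag: -3.4 - 3.4 = -6.8

28.3000 - 6.8000i


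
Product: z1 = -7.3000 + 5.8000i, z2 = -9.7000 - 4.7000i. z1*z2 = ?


Real = -7.3*(-9.7) - 5.8*(-4.7) = 70.81 - (-27.26) = 98.07
Imag = -7.3*(-4.7) - (9.7)*5.8 = 34.31 - (56.26) = -21.95

98.0700 - 21.9500i


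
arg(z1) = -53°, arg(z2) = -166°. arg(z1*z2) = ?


arg(z1*z2) = -53° - 166° = -219°
Normalized to (-180°, 180°]: 141°

141°
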